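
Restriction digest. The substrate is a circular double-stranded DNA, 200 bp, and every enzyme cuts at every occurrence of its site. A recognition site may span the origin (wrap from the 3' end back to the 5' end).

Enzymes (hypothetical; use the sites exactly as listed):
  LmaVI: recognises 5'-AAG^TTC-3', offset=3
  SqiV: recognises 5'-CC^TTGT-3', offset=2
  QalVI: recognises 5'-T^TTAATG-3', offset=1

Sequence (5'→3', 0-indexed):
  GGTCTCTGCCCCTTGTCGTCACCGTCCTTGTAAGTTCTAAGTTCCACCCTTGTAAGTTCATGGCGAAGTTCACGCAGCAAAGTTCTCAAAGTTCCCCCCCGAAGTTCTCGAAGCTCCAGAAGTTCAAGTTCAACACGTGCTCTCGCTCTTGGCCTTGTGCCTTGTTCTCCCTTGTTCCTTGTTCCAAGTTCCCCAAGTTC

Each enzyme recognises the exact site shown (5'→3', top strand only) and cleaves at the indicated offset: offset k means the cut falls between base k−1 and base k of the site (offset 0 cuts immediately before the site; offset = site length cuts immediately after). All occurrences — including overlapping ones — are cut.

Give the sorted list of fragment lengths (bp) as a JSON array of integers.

[6,7,7,7,7,7,8,9,9,10,10,12,13,14,15,15,18,26]

Per-enzyme occurrences:
  LmaVI AAGTTC/3: at [31, 38, 53, 65, 79, 88, 101, 119, 125, 185, 194] ⇒ [34, 41, 56, 68, 82, 91, 104, 122, 128, 188, 197]
  SqiV CCTTGT/2: at [10, 25, 47, 152, 159, 169, 176] ⇒ [12, 27, 49, 154, 161, 171, 178]
  QalVI (TTTAATG, off=1): no sites

All cut coordinates (distinct, sorted): [12, 27, 34, 41, 49, 56, 68, 82, 91, 104, 122, 128, 154, 161, 171, 178, 188, 197]

Fragments:
  12→27: 15 bp
  27→34: 7 bp
  34→41: 7 bp
  41→49: 8 bp
  49→56: 7 bp
  56→68: 12 bp
  68→82: 14 bp
  82→91: 9 bp
  91→104: 13 bp
  104→122: 18 bp
  122→128: 6 bp
  128→154: 26 bp
  154→161: 7 bp
  161→171: 10 bp
  171→178: 7 bp
  178→188: 10 bp
  188→197: 9 bp
  197→12 (wrap): 200-197+12 = 15 bp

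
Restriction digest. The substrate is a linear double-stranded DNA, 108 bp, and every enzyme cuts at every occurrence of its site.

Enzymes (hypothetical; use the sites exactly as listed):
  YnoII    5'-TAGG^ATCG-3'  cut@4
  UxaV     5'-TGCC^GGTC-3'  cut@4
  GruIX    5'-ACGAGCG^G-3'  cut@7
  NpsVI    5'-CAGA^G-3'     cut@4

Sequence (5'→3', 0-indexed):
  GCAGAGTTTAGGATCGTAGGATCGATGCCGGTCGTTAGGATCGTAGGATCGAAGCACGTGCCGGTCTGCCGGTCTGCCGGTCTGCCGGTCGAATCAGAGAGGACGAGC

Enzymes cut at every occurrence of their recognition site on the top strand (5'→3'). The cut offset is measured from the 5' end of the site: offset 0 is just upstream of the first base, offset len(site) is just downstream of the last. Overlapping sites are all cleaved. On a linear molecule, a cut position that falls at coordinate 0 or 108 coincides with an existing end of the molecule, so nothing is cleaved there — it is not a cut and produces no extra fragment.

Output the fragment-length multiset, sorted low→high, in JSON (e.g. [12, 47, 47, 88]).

Per-enzyme occurrences:
  YnoII (TAGGATCG, off=4): starts [8, 16, 35, 43] → cuts [12, 20, 39, 47]
  UxaV (TGCCGGTC, off=4): starts [25, 58, 66, 74, 82] → cuts [29, 62, 70, 78, 86]
  GruIX (ACGAGCGG, off=7): no sites
  NpsVI (CAGAG, off=4): starts [1, 94] → cuts [5, 98]

All cut coordinates (distinct, sorted): [5, 12, 20, 29, 39, 47, 62, 70, 78, 86, 98]

Fragments:
  [0,5): 5 bp
  [5,12): 7 bp
  [12,20): 8 bp
  [20,29): 9 bp
  [29,39): 10 bp
  [39,47): 8 bp
  [47,62): 15 bp
  [62,70): 8 bp
  [70,78): 8 bp
  [78,86): 8 bp
  [86,98): 12 bp
  [98,108): 10 bp

[5,7,8,8,8,8,8,9,10,10,12,15]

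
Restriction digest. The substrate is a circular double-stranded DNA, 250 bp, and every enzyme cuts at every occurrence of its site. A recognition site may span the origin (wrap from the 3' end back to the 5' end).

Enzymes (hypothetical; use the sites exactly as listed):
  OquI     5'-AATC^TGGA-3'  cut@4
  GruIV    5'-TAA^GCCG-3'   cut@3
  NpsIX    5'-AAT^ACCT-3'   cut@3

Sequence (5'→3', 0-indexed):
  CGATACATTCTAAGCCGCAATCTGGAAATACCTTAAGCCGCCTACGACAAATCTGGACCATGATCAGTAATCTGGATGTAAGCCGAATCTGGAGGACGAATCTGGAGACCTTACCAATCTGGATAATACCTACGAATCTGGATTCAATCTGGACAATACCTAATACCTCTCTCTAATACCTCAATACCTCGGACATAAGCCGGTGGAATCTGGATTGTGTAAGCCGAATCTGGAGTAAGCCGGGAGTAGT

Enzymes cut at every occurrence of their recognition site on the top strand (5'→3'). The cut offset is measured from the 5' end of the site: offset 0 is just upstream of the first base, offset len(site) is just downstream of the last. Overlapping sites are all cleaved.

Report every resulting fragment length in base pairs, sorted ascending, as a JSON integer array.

Per-enzyme occurrences:
  OquI AATCTGGA/4: at [18, 49, 68, 85, 98, 115, 134, 145, 206, 226] ⇒ [22, 53, 72, 89, 102, 119, 138, 149, 210, 230]
  GruIV TAAGCCG/3: at [10, 33, 78, 195, 219, 235] ⇒ [13, 36, 81, 198, 222, 238]
  NpsIX AATACCT/3: at [26, 124, 154, 161, 174, 182] ⇒ [29, 127, 157, 164, 177, 185]

All cut coordinates (distinct, sorted): [13, 22, 29, 36, 53, 72, 81, 89, 102, 119, 127, 138, 149, 157, 164, 177, 185, 198, 210, 222, 230, 238]

Fragment lengths:
  13→22: 9 bp
  22→29: 7 bp
  29→36: 7 bp
  36→53: 17 bp
  53→72: 19 bp
  72→81: 9 bp
  81→89: 8 bp
  89→102: 13 bp
  102→119: 17 bp
  119→127: 8 bp
  127→138: 11 bp
  138→149: 11 bp
  149→157: 8 bp
  157→164: 7 bp
  164→177: 13 bp
  177→185: 8 bp
  185→198: 13 bp
  198→210: 12 bp
  210→222: 12 bp
  222→230: 8 bp
  230→238: 8 bp
  238→13 (wrap): 250-238+13 = 25 bp

[7,7,7,8,8,8,8,8,8,9,9,11,11,12,12,13,13,13,17,17,19,25]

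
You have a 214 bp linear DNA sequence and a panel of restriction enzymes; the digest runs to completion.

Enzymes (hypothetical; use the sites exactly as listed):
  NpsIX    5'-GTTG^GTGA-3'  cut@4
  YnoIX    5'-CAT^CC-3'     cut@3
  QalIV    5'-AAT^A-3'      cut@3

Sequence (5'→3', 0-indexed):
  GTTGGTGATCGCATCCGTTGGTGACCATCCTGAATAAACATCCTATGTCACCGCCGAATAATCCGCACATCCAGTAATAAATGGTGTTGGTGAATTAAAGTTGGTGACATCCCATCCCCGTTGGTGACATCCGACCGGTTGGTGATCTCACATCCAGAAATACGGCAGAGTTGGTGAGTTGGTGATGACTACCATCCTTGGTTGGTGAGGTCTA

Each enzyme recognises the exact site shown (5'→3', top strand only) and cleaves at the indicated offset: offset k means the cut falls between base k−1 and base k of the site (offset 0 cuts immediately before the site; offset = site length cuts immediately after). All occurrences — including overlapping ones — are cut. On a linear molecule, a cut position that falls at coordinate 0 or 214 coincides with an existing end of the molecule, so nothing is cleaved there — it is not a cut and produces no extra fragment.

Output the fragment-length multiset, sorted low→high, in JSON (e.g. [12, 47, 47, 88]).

[4,5,6,6,7,7,7,8,8,8,8,8,9,10,10,11,11,11,12,12,14,14,18]

Scan for sites:
  NpsIX (GTTGGTGA, off=4): starts [0, 16, 85, 99, 119, 137, 169, 177, 200] → cuts [4, 20, 89, 103, 123, 141, 173, 181, 204]
  YnoIX (CATCC, off=3): starts [11, 25, 38, 67, 107, 112, 127, 150, 192] → cuts [14, 28, 41, 70, 110, 115, 130, 153, 195]
  QalIV (AATA, off=3): starts [32, 56, 75, 158] → cuts [35, 59, 78, 161]

Pooled cuts: [4, 14, 20, 28, 35, 41, 59, 70, 78, 89, 103, 110, 115, 123, 130, 141, 153, 161, 173, 181, 195, 204]

Fragments:
  [0,4): 4 bp
  [4,14): 10 bp
  [14,20): 6 bp
  [20,28): 8 bp
  [28,35): 7 bp
  [35,41): 6 bp
  [41,59): 18 bp
  [59,70): 11 bp
  [70,78): 8 bp
  [78,89): 11 bp
  [89,103): 14 bp
  [103,110): 7 bp
  [110,115): 5 bp
  [115,123): 8 bp
  [123,130): 7 bp
  [130,141): 11 bp
  [141,153): 12 bp
  [153,161): 8 bp
  [161,173): 12 bp
  [173,181): 8 bp
  [181,195): 14 bp
  [195,204): 9 bp
  [204,214): 10 bp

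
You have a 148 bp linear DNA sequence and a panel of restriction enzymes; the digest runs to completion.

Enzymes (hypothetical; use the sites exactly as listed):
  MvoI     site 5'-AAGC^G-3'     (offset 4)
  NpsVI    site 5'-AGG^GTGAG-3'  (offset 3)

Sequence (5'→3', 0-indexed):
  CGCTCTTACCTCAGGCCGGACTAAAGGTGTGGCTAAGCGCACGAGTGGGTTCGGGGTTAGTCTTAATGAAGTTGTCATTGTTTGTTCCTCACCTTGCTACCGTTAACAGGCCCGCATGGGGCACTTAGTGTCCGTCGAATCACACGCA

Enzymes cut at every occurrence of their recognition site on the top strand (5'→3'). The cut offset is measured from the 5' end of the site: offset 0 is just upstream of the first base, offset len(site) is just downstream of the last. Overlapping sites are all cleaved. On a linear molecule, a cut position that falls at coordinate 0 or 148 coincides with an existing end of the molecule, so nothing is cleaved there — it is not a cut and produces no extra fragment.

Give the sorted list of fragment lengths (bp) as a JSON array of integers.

Per-enzyme occurrences:
  MvoI (AAGCG, off=4): starts [34] → cuts [38]
  NpsVI (AGGGTGAG, off=3): no sites

All cut coordinates (distinct, sorted): [38]

Fragment lengths:
  [0,38): 38 bp
  [38,148): 110 bp

[38,110]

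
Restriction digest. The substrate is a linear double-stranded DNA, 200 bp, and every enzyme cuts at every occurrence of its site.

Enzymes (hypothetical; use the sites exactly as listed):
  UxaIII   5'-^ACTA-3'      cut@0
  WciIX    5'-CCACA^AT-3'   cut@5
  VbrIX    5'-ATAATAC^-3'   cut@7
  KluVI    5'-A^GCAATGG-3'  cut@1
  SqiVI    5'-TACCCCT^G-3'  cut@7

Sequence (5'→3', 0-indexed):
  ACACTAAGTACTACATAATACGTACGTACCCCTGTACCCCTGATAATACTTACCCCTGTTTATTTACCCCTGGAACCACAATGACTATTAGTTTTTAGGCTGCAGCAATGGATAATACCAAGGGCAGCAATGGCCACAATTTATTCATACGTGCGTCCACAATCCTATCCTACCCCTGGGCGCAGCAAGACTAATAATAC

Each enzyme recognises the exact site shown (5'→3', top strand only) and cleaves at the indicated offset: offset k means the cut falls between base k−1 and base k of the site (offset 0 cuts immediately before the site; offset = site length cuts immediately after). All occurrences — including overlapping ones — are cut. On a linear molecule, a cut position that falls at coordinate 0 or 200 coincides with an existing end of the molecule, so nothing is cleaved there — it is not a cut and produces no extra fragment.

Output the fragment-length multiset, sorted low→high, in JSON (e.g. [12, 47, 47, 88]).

Site scan:
  UxaIII (ACTA, off=0): starts [2, 9, 83, 189] → cuts [2, 9, 83, 189]
  WciIX (CCACAAT, off=5): starts [75, 133, 156] → cuts [80, 138, 161]
  VbrIX (ATAATAC, off=7): starts [14, 42, 111, 193] → cuts [21, 49, 118] (position 200 is a terminus of the linear molecule — no cut)
  KluVI (AGCAATGG, off=1): starts [103, 125] → cuts [104, 126]
  SqiVI (TACCCCTG, off=7): starts [26, 34, 50, 64, 170] → cuts [33, 41, 57, 71, 177]

Pooled cuts: [2, 9, 21, 33, 41, 49, 57, 71, 80, 83, 104, 118, 126, 138, 161, 177, 189]

Fragment lengths:
  [0,2): 2 bp
  [2,9): 7 bp
  [9,21): 12 bp
  [21,33): 12 bp
  [33,41): 8 bp
  [41,49): 8 bp
  [49,57): 8 bp
  [57,71): 14 bp
  [71,80): 9 bp
  [80,83): 3 bp
  [83,104): 21 bp
  [104,118): 14 bp
  [118,126): 8 bp
  [126,138): 12 bp
  [138,161): 23 bp
  [161,177): 16 bp
  [177,189): 12 bp
  [189,200): 11 bp

[2,3,7,8,8,8,8,9,11,12,12,12,12,14,14,16,21,23]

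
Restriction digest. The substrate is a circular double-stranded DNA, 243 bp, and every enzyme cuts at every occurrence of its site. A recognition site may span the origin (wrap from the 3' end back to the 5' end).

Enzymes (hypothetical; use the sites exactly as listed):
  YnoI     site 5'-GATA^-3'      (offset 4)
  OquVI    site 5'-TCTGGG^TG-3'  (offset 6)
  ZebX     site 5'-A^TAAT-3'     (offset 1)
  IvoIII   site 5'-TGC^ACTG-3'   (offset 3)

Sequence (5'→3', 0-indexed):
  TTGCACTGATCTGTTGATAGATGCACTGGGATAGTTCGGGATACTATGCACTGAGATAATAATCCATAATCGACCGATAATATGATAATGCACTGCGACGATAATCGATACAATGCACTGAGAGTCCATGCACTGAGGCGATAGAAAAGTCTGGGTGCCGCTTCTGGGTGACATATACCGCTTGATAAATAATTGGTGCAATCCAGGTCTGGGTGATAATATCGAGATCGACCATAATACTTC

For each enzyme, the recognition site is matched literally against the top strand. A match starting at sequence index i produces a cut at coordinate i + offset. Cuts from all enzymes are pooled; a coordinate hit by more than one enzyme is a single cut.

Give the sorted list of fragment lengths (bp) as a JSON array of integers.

[1,2,2,2,2,2,2,3,4,5,6,6,6,7,7,7,9,10,10,11,12,12,13,13,15,15,16,19,24]

Site scan:
  YnoI GATA/4: at [15, 29, 39, 54, 75, 83, 99, 106, 139, 183, 214] ⇒ [19, 33, 43, 58, 79, 87, 103, 110, 143, 187, 218]
  OquVI TCTGGGTG/6: at [149, 162, 207] ⇒ [155, 168, 213]
  ZebX ATAAT/1: at [55, 58, 65, 76, 84, 100, 188, 215, 233] ⇒ [56, 59, 66, 77, 85, 101, 189, 216, 234]
  IvoIII TGCACTG/3: at [1, 21, 46, 88, 113, 128] ⇒ [4, 24, 49, 91, 116, 131]

Pooled cuts: [4, 19, 24, 33, 43, 49, 56, 58, 59, 66, 77, 79, 85, 87, 91, 101, 103, 110, 116, 131, 143, 155, 168, 187, 189, 213, 216, 218, 234]

Fragments:
  4→19: 15 bp
  19→24: 5 bp
  24→33: 9 bp
  33→43: 10 bp
  43→49: 6 bp
  49→56: 7 bp
  56→58: 2 bp
  58→59: 1 bp
  59→66: 7 bp
  66→77: 11 bp
  77→79: 2 bp
  79→85: 6 bp
  85→87: 2 bp
  87→91: 4 bp
  91→101: 10 bp
  101→103: 2 bp
  103→110: 7 bp
  110→116: 6 bp
  116→131: 15 bp
  131→143: 12 bp
  143→155: 12 bp
  155→168: 13 bp
  168→187: 19 bp
  187→189: 2 bp
  189→213: 24 bp
  213→216: 3 bp
  216→218: 2 bp
  218→234: 16 bp
  234→4 (wrap): 243-234+4 = 13 bp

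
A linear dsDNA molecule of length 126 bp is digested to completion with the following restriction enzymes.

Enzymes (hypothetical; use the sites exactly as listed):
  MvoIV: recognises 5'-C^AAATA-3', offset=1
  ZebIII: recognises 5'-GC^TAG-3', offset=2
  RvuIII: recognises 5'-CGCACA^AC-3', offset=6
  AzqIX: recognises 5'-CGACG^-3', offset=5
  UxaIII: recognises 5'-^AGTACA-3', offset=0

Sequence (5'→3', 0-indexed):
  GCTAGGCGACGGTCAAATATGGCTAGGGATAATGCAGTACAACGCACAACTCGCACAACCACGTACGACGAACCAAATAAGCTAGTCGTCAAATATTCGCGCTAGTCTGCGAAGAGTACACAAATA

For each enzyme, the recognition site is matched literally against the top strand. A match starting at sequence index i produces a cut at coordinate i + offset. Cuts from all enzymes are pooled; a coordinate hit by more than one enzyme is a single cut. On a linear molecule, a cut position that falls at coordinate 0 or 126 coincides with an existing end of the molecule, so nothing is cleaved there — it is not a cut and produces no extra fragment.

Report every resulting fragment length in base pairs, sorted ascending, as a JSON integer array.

Site scan:
  MvoIV CAAATA/1: at [13, 73, 89, 120] ⇒ [14, 74, 90, 121]
  ZebIII GCTAG/2: at [0, 21, 80, 100] ⇒ [2, 23, 82, 102]
  RvuIII CGCACAAC/6: at [42, 51] ⇒ [48, 57]
  AzqIX CGACG/5: at [6, 65] ⇒ [11, 70]
  UxaIII AGTACA/0: at [35, 114] ⇒ [35, 114]

All cut coordinates (distinct, sorted): [2, 11, 14, 23, 35, 48, 57, 70, 74, 82, 90, 102, 114, 121]

Fragments:
  [0,2): 2 bp
  [2,11): 9 bp
  [11,14): 3 bp
  [14,23): 9 bp
  [23,35): 12 bp
  [35,48): 13 bp
  [48,57): 9 bp
  [57,70): 13 bp
  [70,74): 4 bp
  [74,82): 8 bp
  [82,90): 8 bp
  [90,102): 12 bp
  [102,114): 12 bp
  [114,121): 7 bp
  [121,126): 5 bp

[2,3,4,5,7,8,8,9,9,9,12,12,12,13,13]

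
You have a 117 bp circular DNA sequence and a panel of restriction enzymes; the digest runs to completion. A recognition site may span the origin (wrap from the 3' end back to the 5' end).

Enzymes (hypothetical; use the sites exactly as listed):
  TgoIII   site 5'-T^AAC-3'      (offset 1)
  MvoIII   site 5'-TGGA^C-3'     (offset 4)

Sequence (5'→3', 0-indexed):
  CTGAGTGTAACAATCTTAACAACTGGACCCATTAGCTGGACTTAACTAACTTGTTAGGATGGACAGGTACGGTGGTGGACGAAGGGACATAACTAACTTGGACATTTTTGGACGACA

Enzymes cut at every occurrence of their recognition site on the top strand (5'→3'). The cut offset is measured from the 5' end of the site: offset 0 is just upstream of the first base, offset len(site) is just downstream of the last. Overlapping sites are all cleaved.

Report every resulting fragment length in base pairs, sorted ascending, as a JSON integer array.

[3,4,4,8,9,10,10,11,13,13,16,16]

Site scan:
  TgoIII TAAC/1: at [7, 16, 42, 46, 89, 93] ⇒ [8, 17, 43, 47, 90, 94]
  MvoIII TGGAC/4: at [23, 36, 59, 75, 98, 108] ⇒ [27, 40, 63, 79, 102, 112]

All cut coordinates (distinct, sorted): [8, 17, 27, 40, 43, 47, 63, 79, 90, 94, 102, 112]

Fragments:
  8→17: 9 bp
  17→27: 10 bp
  27→40: 13 bp
  40→43: 3 bp
  43→47: 4 bp
  47→63: 16 bp
  63→79: 16 bp
  79→90: 11 bp
  90→94: 4 bp
  94→102: 8 bp
  102→112: 10 bp
  112→8 (wrap): 117-112+8 = 13 bp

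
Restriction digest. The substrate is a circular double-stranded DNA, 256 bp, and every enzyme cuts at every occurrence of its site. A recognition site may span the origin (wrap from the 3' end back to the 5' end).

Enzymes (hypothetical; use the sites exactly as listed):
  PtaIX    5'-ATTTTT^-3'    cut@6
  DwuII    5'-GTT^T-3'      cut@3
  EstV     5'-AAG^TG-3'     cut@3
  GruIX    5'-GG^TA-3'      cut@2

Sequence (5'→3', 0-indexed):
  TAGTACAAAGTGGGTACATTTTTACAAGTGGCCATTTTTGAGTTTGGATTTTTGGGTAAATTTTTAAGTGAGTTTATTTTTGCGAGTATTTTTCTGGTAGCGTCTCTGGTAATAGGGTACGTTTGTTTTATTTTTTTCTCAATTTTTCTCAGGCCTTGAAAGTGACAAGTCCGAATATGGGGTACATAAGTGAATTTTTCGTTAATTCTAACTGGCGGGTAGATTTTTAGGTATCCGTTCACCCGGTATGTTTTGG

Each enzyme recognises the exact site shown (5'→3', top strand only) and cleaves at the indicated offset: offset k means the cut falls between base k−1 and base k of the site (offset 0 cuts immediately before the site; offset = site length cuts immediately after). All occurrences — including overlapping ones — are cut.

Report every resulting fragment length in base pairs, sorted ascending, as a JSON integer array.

[3,3,3,4,4,4,4,5,5,6,6,6,7,8,8,8,9,9,9,9,9,10,11,12,12,12,15,15,20,20]

Per-enzyme occurrences:
  PtaIX (ATTTTT, off=6): starts [17, 33, 47, 59, 75, 87, 129, 141, 193, 222] → cuts [23, 39, 53, 65, 81, 93, 135, 147, 199, 228]
  DwuII (GTTT, off=3): starts [41, 71, 120, 124, 249] → cuts [44, 74, 123, 127, 252]
  EstV (AAGTG, off=3): starts [7, 25, 65, 159, 187] → cuts [10, 28, 68, 162, 190]
  GruIX (GGTA, off=2): starts [12, 54, 95, 107, 115, 180, 217, 229, 244, 254] → cuts [0, 14, 56, 97, 109, 117, 182, 219, 231, 246]

All cut coordinates (distinct, sorted): [0, 10, 14, 23, 28, 39, 44, 53, 56, 65, 68, 74, 81, 93, 97, 109, 117, 123, 127, 135, 147, 162, 182, 190, 199, 219, 228, 231, 246, 252]

Fragment lengths:
  0→10: 10 bp
  10→14: 4 bp
  14→23: 9 bp
  23→28: 5 bp
  28→39: 11 bp
  39→44: 5 bp
  44→53: 9 bp
  53→56: 3 bp
  56→65: 9 bp
  65→68: 3 bp
  68→74: 6 bp
  74→81: 7 bp
  81→93: 12 bp
  93→97: 4 bp
  97→109: 12 bp
  109→117: 8 bp
  117→123: 6 bp
  123→127: 4 bp
  127→135: 8 bp
  135→147: 12 bp
  147→162: 15 bp
  162→182: 20 bp
  182→190: 8 bp
  190→199: 9 bp
  199→219: 20 bp
  219→228: 9 bp
  228→231: 3 bp
  231→246: 15 bp
  246→252: 6 bp
  252→0 (wrap): 256-252+0 = 4 bp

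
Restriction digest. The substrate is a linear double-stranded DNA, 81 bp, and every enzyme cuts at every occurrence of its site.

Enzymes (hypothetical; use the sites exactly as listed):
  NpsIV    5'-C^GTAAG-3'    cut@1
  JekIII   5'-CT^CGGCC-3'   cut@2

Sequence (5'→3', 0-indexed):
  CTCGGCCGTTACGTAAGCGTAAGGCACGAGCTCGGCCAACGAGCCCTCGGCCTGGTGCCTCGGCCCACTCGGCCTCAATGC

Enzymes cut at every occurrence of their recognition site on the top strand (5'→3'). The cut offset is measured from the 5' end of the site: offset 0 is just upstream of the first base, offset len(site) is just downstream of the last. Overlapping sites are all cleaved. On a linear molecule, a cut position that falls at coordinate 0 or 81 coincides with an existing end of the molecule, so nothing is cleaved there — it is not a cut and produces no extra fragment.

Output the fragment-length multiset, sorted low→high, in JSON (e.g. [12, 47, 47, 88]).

[2,6,9,10,12,13,14,15]

Per-enzyme occurrences:
  NpsIV CGTAAG/1: at [11, 17] ⇒ [12, 18]
  JekIII CTCGGCC/2: at [0, 30, 45, 58, 67] ⇒ [2, 32, 47, 60, 69]

Pooled cuts: [2, 12, 18, 32, 47, 60, 69]

Fragments:
  [0,2): 2 bp
  [2,12): 10 bp
  [12,18): 6 bp
  [18,32): 14 bp
  [32,47): 15 bp
  [47,60): 13 bp
  [60,69): 9 bp
  [69,81): 12 bp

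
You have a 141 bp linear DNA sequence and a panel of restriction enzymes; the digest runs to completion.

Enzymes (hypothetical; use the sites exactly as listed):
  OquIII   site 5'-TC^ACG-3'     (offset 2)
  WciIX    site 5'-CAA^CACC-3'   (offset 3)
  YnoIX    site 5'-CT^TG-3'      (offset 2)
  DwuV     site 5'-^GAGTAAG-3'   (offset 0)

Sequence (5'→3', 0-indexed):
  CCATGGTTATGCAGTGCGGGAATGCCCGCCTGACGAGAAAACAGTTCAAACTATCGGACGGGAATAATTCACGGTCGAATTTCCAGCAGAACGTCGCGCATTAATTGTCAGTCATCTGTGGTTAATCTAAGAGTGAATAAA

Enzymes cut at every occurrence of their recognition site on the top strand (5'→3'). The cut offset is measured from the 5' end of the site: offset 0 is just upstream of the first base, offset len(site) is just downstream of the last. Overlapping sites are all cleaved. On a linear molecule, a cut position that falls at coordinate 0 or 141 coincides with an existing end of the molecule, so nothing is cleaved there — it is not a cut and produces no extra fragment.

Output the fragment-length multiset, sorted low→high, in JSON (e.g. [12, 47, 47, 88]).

[70,71]

Site scan:
  OquIII (TCACG, off=2): starts [68] → cuts [70]
  WciIX (CAACACC, off=3): no sites
  YnoIX (CTTG, off=2): no sites
  DwuV (GAGTAAG, off=0): no sites

Pooled cuts: [70]

Fragments:
  [0,70): 70 bp
  [70,141): 71 bp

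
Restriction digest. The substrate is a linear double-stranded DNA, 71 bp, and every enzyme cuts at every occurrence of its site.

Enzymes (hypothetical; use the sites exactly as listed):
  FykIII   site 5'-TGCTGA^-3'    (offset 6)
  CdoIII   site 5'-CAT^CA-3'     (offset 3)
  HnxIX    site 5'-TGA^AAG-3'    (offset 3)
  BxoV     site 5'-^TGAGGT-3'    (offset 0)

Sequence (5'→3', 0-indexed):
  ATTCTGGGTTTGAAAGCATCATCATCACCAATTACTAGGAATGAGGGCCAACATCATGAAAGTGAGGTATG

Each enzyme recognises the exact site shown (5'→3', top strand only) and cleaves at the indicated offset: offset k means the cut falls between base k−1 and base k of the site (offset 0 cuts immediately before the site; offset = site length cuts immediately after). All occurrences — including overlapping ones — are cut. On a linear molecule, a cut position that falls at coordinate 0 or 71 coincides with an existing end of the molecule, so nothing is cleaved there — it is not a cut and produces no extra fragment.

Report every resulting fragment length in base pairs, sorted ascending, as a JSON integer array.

[3,3,3,5,6,9,13,29]

Per-enzyme occurrences:
  FykIII (TGCTGA, off=6): no sites
  CdoIII (CATCA, off=3): starts [16, 19, 22, 51] → cuts [19, 22, 25, 54]
  HnxIX (TGAAAG, off=3): starts [10, 56] → cuts [13, 59]
  BxoV (TGAGGT, off=0): starts [62] → cuts [62]

All cut coordinates (distinct, sorted): [13, 19, 22, 25, 54, 59, 62]

Fragments:
  [0,13): 13 bp
  [13,19): 6 bp
  [19,22): 3 bp
  [22,25): 3 bp
  [25,54): 29 bp
  [54,59): 5 bp
  [59,62): 3 bp
  [62,71): 9 bp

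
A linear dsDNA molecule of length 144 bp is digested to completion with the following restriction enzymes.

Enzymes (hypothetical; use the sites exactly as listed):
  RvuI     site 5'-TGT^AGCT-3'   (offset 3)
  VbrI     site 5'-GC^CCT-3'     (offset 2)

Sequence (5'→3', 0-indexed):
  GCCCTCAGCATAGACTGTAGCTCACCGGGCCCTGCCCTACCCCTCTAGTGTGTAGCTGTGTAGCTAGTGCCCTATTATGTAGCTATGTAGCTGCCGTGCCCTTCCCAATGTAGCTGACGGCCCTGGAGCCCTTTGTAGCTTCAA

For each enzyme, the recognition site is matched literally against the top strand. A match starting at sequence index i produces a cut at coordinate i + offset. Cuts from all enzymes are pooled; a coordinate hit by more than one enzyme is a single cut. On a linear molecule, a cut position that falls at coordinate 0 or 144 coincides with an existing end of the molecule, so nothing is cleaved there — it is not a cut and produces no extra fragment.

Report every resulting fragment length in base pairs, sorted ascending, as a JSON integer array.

Scan for sites:
  RvuI (TGTAGCT, off=3): starts [15, 50, 58, 77, 85, 108, 133] → cuts [18, 53, 61, 80, 88, 111, 136]
  VbrI (GCCCT, off=2): starts [0, 28, 33, 68, 97, 119, 127] → cuts [2, 30, 35, 70, 99, 121, 129]

Pooled cuts: [2, 18, 30, 35, 53, 61, 70, 80, 88, 99, 111, 121, 129, 136]

Fragment lengths:
  [0,2): 2 bp
  [2,18): 16 bp
  [18,30): 12 bp
  [30,35): 5 bp
  [35,53): 18 bp
  [53,61): 8 bp
  [61,70): 9 bp
  [70,80): 10 bp
  [80,88): 8 bp
  [88,99): 11 bp
  [99,111): 12 bp
  [111,121): 10 bp
  [121,129): 8 bp
  [129,136): 7 bp
  [136,144): 8 bp

[2,5,7,8,8,8,8,9,10,10,11,12,12,16,18]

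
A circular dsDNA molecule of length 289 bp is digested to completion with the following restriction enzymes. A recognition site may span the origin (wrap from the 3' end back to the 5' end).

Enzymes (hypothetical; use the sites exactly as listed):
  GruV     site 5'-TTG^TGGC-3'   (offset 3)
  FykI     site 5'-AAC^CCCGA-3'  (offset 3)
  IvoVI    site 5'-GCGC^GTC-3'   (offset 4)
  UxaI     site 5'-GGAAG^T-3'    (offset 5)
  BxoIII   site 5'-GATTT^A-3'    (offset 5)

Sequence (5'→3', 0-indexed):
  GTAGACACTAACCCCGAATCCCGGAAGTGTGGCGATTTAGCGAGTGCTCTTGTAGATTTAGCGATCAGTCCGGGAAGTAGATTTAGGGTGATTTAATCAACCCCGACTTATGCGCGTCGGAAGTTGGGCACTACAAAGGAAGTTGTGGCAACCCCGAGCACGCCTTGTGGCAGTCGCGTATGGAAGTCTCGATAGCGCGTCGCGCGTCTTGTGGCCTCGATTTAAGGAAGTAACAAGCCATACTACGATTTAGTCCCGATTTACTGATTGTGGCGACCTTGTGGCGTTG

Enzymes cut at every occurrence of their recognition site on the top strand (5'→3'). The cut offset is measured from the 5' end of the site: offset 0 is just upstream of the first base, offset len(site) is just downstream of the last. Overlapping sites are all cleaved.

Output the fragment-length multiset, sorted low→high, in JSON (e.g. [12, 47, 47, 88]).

Scan for sites:
  GruV TTGTGGC/3: at [142, 164, 208, 267, 278] ⇒ [145, 167, 211, 270, 281]
  FykI AACCCCGA/3: at [9, 98, 149] ⇒ [12, 101, 152]
  IvoVI GCGCGTC/4: at [111, 194, 201] ⇒ [115, 198, 205]
  UxaI GGAAGT/5: at [22, 72, 118, 137, 181, 225] ⇒ [27, 77, 123, 142, 186, 230]
  BxoIII GATTTA/5: at [33, 54, 79, 89, 218, 246, 257] ⇒ [38, 59, 84, 94, 223, 251, 262]

All cut coordinates (distinct, sorted): [12, 27, 38, 59, 77, 84, 94, 101, 115, 123, 142, 145, 152, 167, 186, 198, 205, 211, 223, 230, 251, 262, 270, 281]

Fragments:
  12→27: 15 bp
  27→38: 11 bp
  38→59: 21 bp
  59→77: 18 bp
  77→84: 7 bp
  84→94: 10 bp
  94→101: 7 bp
  101→115: 14 bp
  115→123: 8 bp
  123→142: 19 bp
  142→145: 3 bp
  145→152: 7 bp
  152→167: 15 bp
  167→186: 19 bp
  186→198: 12 bp
  198→205: 7 bp
  205→211: 6 bp
  211→223: 12 bp
  223→230: 7 bp
  230→251: 21 bp
  251→262: 11 bp
  262→270: 8 bp
  270→281: 11 bp
  281→12 (wrap): 289-281+12 = 20 bp

[3,6,7,7,7,7,7,8,8,10,11,11,11,12,12,14,15,15,18,19,19,20,21,21]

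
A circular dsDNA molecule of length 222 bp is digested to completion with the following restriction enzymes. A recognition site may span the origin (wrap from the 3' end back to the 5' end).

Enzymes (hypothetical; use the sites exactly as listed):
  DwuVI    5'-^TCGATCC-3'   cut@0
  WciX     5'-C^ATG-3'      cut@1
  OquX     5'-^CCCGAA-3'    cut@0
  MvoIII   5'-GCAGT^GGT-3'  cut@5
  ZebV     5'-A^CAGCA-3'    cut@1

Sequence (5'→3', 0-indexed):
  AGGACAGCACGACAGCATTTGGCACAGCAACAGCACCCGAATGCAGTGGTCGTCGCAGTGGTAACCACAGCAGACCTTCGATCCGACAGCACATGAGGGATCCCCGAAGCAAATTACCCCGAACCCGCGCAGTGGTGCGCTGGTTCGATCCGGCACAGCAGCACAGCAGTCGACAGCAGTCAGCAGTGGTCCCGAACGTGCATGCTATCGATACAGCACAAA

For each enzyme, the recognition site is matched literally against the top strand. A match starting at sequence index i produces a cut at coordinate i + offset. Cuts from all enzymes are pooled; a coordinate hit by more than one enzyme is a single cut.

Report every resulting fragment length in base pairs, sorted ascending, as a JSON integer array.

[3,5,6,6,8,8,8,9,10,10,10,11,11,11,12,12,12,12,13,14,15,16]

Site scan:
  DwuVI (TCGATCC, off=0): starts [77, 144] → cuts [77, 144]
  WciX (CATG, off=1): starts [91, 200] → cuts [92, 201]
  OquX (CCCGAA, off=0): starts [35, 102, 117, 190] → cuts [35, 102, 117, 190]
  MvoIII (GCAGTGGT, off=5): starts [42, 54, 128, 182] → cuts [47, 59, 133, 187]
  ZebV (ACAGCA, off=1): starts [3, 11, 23, 29, 66, 85, 154, 162, 172, 212] → cuts [4, 12, 24, 30, 67, 86, 155, 163, 173, 213]

Pooled cuts: [4, 12, 24, 30, 35, 47, 59, 67, 77, 86, 92, 102, 117, 133, 144, 155, 163, 173, 187, 190, 201, 213]

Fragment lengths:
  4→12: 8 bp
  12→24: 12 bp
  24→30: 6 bp
  30→35: 5 bp
  35→47: 12 bp
  47→59: 12 bp
  59→67: 8 bp
  67→77: 10 bp
  77→86: 9 bp
  86→92: 6 bp
  92→102: 10 bp
  102→117: 15 bp
  117→133: 16 bp
  133→144: 11 bp
  144→155: 11 bp
  155→163: 8 bp
  163→173: 10 bp
  173→187: 14 bp
  187→190: 3 bp
  190→201: 11 bp
  201→213: 12 bp
  213→4 (wrap): 222-213+4 = 13 bp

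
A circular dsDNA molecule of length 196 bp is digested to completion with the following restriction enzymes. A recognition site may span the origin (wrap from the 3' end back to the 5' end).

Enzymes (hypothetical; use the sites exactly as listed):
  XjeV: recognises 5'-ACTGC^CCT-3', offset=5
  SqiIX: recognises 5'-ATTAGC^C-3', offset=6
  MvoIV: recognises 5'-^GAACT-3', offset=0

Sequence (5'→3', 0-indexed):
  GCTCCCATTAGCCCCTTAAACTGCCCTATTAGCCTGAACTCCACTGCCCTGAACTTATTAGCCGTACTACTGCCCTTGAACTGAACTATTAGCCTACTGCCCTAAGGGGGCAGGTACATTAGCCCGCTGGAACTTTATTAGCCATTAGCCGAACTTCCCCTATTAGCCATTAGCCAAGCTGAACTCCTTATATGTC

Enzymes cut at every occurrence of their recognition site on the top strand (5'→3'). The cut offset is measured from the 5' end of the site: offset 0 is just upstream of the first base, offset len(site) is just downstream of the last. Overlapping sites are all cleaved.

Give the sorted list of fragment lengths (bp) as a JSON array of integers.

Site scan:
  XjeV (ACTGCCCT, off=5): starts [19, 42, 68, 95] → cuts [24, 47, 73, 100]
  SqiIX (ATTAGCC, off=6): starts [6, 27, 56, 87, 117, 136, 143, 161, 168] → cuts [12, 33, 62, 93, 123, 142, 149, 167, 174]
  MvoIV (GAACT, off=0): starts [35, 50, 77, 82, 129, 150, 180] → cuts [35, 50, 77, 82, 129, 150, 180]

All cut coordinates (distinct, sorted): [12, 24, 33, 35, 47, 50, 62, 73, 77, 82, 93, 100, 123, 129, 142, 149, 150, 167, 174, 180]

Fragment lengths:
  12→24: 12 bp
  24→33: 9 bp
  33→35: 2 bp
  35→47: 12 bp
  47→50: 3 bp
  50→62: 12 bp
  62→73: 11 bp
  73→77: 4 bp
  77→82: 5 bp
  82→93: 11 bp
  93→100: 7 bp
  100→123: 23 bp
  123→129: 6 bp
  129→142: 13 bp
  142→149: 7 bp
  149→150: 1 bp
  150→167: 17 bp
  167→174: 7 bp
  174→180: 6 bp
  180→12 (wrap): 196-180+12 = 28 bp

[1,2,3,4,5,6,6,7,7,7,9,11,11,12,12,12,13,17,23,28]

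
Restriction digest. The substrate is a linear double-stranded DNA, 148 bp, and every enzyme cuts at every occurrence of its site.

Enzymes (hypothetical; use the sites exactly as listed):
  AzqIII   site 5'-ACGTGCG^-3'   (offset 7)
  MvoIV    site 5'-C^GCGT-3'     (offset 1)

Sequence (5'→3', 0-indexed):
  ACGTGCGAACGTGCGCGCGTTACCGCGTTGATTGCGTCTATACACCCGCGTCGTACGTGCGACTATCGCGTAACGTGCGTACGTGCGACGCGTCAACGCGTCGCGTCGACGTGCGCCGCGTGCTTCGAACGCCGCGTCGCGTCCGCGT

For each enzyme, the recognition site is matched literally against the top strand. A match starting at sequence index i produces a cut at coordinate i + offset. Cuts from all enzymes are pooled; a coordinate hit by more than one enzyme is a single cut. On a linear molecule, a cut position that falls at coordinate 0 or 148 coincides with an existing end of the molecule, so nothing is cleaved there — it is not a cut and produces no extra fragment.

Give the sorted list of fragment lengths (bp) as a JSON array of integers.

Per-enzyme occurrences:
  AzqIII ACGTGCG/7: at [0, 8, 54, 72, 80, 108] ⇒ [7, 15, 61, 79, 87, 115]
  MvoIV CGCGT/1: at [15, 23, 46, 66, 88, 96, 101, 116, 132, 137, 143] ⇒ [16, 24, 47, 67, 89, 97, 102, 117, 133, 138, 144]

Pooled cuts: [7, 15, 16, 24, 47, 61, 67, 79, 87, 89, 97, 102, 115, 117, 133, 138, 144]

Fragment lengths:
  [0,7): 7 bp
  [7,15): 8 bp
  [15,16): 1 bp
  [16,24): 8 bp
  [24,47): 23 bp
  [47,61): 14 bp
  [61,67): 6 bp
  [67,79): 12 bp
  [79,87): 8 bp
  [87,89): 2 bp
  [89,97): 8 bp
  [97,102): 5 bp
  [102,115): 13 bp
  [115,117): 2 bp
  [117,133): 16 bp
  [133,138): 5 bp
  [138,144): 6 bp
  [144,148): 4 bp

[1,2,2,4,5,5,6,6,7,8,8,8,8,12,13,14,16,23]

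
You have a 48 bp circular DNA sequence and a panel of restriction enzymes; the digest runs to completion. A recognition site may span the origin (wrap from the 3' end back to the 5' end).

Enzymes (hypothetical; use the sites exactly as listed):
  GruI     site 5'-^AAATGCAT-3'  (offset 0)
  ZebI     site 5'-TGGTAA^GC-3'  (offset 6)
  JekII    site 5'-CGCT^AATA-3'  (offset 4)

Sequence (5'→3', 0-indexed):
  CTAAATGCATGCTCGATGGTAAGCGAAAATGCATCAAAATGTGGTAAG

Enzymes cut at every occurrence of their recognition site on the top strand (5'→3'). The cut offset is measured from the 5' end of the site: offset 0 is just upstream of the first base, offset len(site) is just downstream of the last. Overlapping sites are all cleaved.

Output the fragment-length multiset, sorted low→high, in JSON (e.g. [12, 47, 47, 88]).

[3,4,20,21]

Site scan:
  GruI (AAATGCAT, off=0): starts [2, 26] → cuts [2, 26]
  ZebI (TGGTAAGC, off=6): starts [16, 41] → cuts [22, 47]
  JekII (CGCTAATA, off=4): no sites

Pooled cuts: [2, 22, 26, 47]

Fragment lengths:
  2→22: 20 bp
  22→26: 4 bp
  26→47: 21 bp
  47→2 (wrap): 48-47+2 = 3 bp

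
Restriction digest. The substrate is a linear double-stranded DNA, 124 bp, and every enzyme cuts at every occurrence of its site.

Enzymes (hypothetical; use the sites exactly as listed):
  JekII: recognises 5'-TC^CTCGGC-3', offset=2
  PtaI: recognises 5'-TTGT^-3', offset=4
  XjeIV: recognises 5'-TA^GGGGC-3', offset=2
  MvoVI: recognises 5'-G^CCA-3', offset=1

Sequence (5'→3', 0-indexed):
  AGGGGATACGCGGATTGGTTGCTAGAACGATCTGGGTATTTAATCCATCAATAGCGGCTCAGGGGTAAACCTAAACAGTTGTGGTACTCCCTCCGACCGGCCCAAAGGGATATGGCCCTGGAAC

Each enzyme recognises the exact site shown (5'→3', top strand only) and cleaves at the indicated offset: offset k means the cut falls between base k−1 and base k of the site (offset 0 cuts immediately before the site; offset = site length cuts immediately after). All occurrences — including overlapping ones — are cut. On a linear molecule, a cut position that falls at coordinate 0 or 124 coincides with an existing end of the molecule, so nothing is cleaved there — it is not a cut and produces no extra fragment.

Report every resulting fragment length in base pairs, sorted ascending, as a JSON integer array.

[42,82]

Per-enzyme occurrences:
  JekII (TCCTCGGC, off=2): no sites
  PtaI TTGT/4: at [78] ⇒ [82]
  XjeIV (TAGGGGC, off=2): no sites
  MvoVI (GCCA, off=1): no sites

All cut coordinates (distinct, sorted): [82]

Fragments:
  [0,82): 82 bp
  [82,124): 42 bp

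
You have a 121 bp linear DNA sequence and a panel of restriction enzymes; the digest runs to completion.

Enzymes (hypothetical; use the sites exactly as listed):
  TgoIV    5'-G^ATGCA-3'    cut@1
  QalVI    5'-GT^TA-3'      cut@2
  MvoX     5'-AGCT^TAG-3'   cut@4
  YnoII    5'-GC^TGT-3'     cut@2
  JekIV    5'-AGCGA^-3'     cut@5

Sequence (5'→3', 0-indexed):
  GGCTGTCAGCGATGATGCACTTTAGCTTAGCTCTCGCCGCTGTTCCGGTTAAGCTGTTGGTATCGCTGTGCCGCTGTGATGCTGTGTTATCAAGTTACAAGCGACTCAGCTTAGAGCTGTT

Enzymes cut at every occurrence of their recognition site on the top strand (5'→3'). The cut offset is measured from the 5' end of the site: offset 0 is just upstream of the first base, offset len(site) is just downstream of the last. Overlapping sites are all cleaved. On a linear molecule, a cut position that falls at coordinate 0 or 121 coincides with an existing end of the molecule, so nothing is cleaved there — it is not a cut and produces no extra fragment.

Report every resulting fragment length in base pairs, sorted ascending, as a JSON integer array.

[2,3,4,5,5,6,7,8,8,8,9,9,9,12,13,13]

Scan for sites:
  TgoIV GATGCA/1: at [13] ⇒ [14]
  QalVI GTTA/2: at [47, 85, 93] ⇒ [49, 87, 95]
  MvoX AGCTTAG/4: at [23, 107] ⇒ [27, 111]
  YnoII GCTGT/2: at [1, 38, 52, 64, 72, 80, 115] ⇒ [3, 40, 54, 66, 74, 82, 117]
  JekIV AGCGA/5: at [7, 99] ⇒ [12, 104]

All cut coordinates (distinct, sorted): [3, 12, 14, 27, 40, 49, 54, 66, 74, 82, 87, 95, 104, 111, 117]

Fragments:
  [0,3): 3 bp
  [3,12): 9 bp
  [12,14): 2 bp
  [14,27): 13 bp
  [27,40): 13 bp
  [40,49): 9 bp
  [49,54): 5 bp
  [54,66): 12 bp
  [66,74): 8 bp
  [74,82): 8 bp
  [82,87): 5 bp
  [87,95): 8 bp
  [95,104): 9 bp
  [104,111): 7 bp
  [111,117): 6 bp
  [117,121): 4 bp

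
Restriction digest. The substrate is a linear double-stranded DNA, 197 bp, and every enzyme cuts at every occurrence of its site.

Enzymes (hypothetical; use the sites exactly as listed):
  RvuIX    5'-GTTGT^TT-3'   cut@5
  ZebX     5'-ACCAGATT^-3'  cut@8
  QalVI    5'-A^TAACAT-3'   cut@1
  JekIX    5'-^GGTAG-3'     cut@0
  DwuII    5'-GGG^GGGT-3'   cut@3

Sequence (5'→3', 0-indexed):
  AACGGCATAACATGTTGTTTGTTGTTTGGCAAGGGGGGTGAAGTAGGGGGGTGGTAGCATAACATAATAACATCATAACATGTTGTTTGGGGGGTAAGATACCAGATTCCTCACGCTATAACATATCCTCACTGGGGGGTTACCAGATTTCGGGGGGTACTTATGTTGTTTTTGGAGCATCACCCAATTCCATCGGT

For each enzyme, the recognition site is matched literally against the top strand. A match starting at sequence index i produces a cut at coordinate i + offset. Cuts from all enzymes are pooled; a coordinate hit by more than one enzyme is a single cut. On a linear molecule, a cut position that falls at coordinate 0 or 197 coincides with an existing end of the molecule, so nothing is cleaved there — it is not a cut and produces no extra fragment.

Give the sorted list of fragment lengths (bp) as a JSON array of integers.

Per-enzyme occurrences:
  RvuIX (GTTGTTT, off=5): starts [13, 20, 81, 164] → cuts [18, 25, 86, 169]
  ZebX (ACCAGATT, off=8): starts [100, 141] → cuts [108, 149]
  QalVI (ATAACAT, off=1): starts [6, 58, 66, 74, 117] → cuts [7, 59, 67, 75, 118]
  JekIX (GGTAG, off=0): starts [52] → cuts [52]
  DwuII (GGGGGGT, off=3): starts [32, 45, 88, 133, 151] → cuts [35, 48, 91, 136, 154]

Pooled cuts: [7, 18, 25, 35, 48, 52, 59, 67, 75, 86, 91, 108, 118, 136, 149, 154, 169]

Fragment lengths:
  [0,7): 7 bp
  [7,18): 11 bp
  [18,25): 7 bp
  [25,35): 10 bp
  [35,48): 13 bp
  [48,52): 4 bp
  [52,59): 7 bp
  [59,67): 8 bp
  [67,75): 8 bp
  [75,86): 11 bp
  [86,91): 5 bp
  [91,108): 17 bp
  [108,118): 10 bp
  [118,136): 18 bp
  [136,149): 13 bp
  [149,154): 5 bp
  [154,169): 15 bp
  [169,197): 28 bp

[4,5,5,7,7,7,8,8,10,10,11,11,13,13,15,17,18,28]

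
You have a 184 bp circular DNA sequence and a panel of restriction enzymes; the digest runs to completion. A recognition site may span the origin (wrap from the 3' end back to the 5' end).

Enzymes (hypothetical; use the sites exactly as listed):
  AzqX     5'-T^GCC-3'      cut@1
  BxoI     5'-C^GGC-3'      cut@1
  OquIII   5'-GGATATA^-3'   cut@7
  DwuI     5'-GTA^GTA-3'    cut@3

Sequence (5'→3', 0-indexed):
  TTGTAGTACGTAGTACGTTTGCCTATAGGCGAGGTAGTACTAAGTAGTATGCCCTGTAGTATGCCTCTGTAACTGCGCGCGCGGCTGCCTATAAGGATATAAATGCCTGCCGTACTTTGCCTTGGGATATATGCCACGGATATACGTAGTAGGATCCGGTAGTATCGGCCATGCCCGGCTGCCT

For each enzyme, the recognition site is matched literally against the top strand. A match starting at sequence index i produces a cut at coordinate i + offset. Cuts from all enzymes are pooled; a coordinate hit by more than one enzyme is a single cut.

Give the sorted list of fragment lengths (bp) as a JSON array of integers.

Per-enzyme occurrences:
  AzqX (TGCC, off=1): starts [19, 49, 61, 85, 103, 107, 117, 131, 171, 179] → cuts [20, 50, 62, 86, 104, 108, 118, 132, 172, 180]
  BxoI (CGGC, off=1): starts [81, 165, 175] → cuts [82, 166, 176]
  OquIII (GGATATA, off=7): starts [94, 124, 137] → cuts [101, 131, 144]
  DwuI (GTAGTA, off=3): starts [2, 9, 33, 43, 55, 145, 158] → cuts [5, 12, 36, 46, 58, 148, 161]

All cut coordinates (distinct, sorted): [5, 12, 20, 36, 46, 50, 58, 62, 82, 86, 101, 104, 108, 118, 131, 132, 144, 148, 161, 166, 172, 176, 180]

Fragments:
  5→12: 7 bp
  12→20: 8 bp
  20→36: 16 bp
  36→46: 10 bp
  46→50: 4 bp
  50→58: 8 bp
  58→62: 4 bp
  62→82: 20 bp
  82→86: 4 bp
  86→101: 15 bp
  101→104: 3 bp
  104→108: 4 bp
  108→118: 10 bp
  118→131: 13 bp
  131→132: 1 bp
  132→144: 12 bp
  144→148: 4 bp
  148→161: 13 bp
  161→166: 5 bp
  166→172: 6 bp
  172→176: 4 bp
  176→180: 4 bp
  180→5 (wrap): 184-180+5 = 9 bp

[1,3,4,4,4,4,4,4,4,5,6,7,8,8,9,10,10,12,13,13,15,16,20]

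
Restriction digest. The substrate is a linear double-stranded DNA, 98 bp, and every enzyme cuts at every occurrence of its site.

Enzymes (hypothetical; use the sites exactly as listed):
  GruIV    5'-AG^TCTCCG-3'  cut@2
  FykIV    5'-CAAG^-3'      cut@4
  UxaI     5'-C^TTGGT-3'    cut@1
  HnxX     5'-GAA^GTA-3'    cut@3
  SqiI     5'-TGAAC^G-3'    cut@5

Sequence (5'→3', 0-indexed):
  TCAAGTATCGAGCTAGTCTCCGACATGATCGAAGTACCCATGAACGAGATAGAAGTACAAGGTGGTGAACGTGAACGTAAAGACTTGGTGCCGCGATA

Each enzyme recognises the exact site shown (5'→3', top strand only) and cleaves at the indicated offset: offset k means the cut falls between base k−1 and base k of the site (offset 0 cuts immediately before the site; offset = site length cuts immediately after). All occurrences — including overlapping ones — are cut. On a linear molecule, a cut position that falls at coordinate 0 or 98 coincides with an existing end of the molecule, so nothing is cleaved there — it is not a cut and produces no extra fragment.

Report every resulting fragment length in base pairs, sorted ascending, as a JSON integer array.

[5,6,7,8,9,9,11,12,14,17]

Site scan:
  GruIV AGTCTCCG/2: at [14] ⇒ [16]
  FykIV CAAG/4: at [1, 57] ⇒ [5, 61]
  UxaI CTTGGT/1: at [83] ⇒ [84]
  HnxX GAAGTA/3: at [30, 51] ⇒ [33, 54]
  SqiI TGAACG/5: at [40, 65, 71] ⇒ [45, 70, 76]

Pooled cuts: [5, 16, 33, 45, 54, 61, 70, 76, 84]

Fragment lengths:
  [0,5): 5 bp
  [5,16): 11 bp
  [16,33): 17 bp
  [33,45): 12 bp
  [45,54): 9 bp
  [54,61): 7 bp
  [61,70): 9 bp
  [70,76): 6 bp
  [76,84): 8 bp
  [84,98): 14 bp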